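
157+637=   794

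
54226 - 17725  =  36501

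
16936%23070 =16936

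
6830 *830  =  5668900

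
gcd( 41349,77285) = 1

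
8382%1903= 770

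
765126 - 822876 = - 57750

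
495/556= 495/556 = 0.89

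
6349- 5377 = 972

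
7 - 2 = 5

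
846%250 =96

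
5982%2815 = 352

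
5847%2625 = 597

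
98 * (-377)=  - 36946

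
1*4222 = 4222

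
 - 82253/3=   -  82253/3 = -27417.67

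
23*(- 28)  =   - 644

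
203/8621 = 203/8621  =  0.02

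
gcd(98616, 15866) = 2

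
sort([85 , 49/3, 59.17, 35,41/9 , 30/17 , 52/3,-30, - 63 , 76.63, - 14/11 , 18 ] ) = [  -  63, - 30, - 14/11,30/17 , 41/9,  49/3,52/3,  18, 35,59.17 , 76.63,85]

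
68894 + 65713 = 134607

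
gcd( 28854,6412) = 3206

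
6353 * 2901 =18430053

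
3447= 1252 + 2195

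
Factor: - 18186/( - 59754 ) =7/23 = 7^1*23^( - 1)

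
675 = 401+274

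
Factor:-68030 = - 2^1  *5^1*6803^1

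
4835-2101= 2734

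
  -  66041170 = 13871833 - 79913003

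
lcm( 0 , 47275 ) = 0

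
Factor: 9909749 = 9909749^1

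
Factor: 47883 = 3^1 * 11^1*1451^1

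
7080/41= 172+28/41 = 172.68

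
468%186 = 96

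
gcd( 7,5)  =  1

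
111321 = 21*5301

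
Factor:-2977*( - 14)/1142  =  20839/571 = 7^1 * 13^1*229^1*571^( - 1 )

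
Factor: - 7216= - 2^4 * 11^1*41^1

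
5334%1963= 1408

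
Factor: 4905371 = 23^1*271^1*787^1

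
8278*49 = 405622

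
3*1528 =4584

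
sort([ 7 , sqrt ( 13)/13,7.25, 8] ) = [ sqrt(13)/13, 7,7.25,8]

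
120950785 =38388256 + 82562529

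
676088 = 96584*7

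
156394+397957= 554351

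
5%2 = 1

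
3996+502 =4498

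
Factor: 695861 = 17^1*40933^1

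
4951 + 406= 5357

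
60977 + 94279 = 155256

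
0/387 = 0= 0.00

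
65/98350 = 13/19670 = 0.00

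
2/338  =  1/169 = 0.01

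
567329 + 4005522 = 4572851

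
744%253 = 238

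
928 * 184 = 170752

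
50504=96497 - 45993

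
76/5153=76/5153 = 0.01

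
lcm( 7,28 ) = 28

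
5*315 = 1575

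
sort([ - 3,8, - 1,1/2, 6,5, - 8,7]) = [ - 8, -3  ,-1,  1/2,5, 6,7,8]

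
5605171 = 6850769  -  1245598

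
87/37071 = 29/12357 = 0.00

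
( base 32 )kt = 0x29d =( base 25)11j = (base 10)669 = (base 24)13L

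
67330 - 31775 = 35555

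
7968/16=498 = 498.00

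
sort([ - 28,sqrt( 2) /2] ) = [ - 28, sqrt(2)/2 ]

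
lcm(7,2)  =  14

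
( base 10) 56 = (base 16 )38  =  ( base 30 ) 1q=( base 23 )2A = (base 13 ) 44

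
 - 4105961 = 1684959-5790920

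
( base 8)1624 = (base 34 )QW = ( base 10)916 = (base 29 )12H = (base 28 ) 14K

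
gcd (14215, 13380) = 5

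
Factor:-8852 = -2^2*2213^1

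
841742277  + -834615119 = 7127158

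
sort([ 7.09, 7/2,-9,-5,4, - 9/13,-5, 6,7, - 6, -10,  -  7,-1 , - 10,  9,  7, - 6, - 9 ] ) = [ - 10 ,-10, - 9, - 9 , - 7,-6, -6, -5,-5, - 1, - 9/13,7/2,4,6  ,  7, 7, 7.09, 9]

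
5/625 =1/125 = 0.01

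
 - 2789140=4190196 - 6979336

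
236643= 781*303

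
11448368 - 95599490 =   -  84151122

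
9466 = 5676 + 3790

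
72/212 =18/53= 0.34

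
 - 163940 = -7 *23420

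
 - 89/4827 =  - 1 + 4738/4827 = -0.02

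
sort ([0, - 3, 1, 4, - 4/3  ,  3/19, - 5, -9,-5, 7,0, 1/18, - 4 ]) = [ - 9, - 5, - 5, - 4, - 3 , - 4/3,  0 , 0, 1/18,3/19,1 , 4, 7]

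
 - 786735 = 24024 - 810759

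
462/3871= 66/553 = 0.12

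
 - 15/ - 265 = 3/53 = 0.06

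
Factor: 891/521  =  3^4*11^1*521^( - 1 ) 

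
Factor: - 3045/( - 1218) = 5/2 = 2^(-1 )*5^1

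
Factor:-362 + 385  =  23 = 23^1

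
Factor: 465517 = 13^1 * 35809^1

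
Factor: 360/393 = 120/131= 2^3*3^1*5^1*131^( - 1 )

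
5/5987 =5/5987 = 0.00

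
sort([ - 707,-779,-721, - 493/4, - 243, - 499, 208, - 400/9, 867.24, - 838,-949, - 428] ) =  [ -949, - 838,  -  779, - 721 , - 707, - 499, -428,  -  243, - 493/4, - 400/9,208,867.24 ]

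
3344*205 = 685520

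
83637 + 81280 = 164917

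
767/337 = 767/337 = 2.28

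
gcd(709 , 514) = 1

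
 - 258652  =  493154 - 751806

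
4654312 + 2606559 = 7260871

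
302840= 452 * 670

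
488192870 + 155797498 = 643990368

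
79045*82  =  6481690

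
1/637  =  1/637 = 0.00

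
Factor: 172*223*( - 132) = - 5062992 = -  2^4 * 3^1*11^1*43^1*223^1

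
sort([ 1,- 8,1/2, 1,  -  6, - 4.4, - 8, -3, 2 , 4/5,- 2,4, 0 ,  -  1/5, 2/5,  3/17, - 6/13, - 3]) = [  -  8,- 8, - 6, - 4.4, - 3, - 3,-2, - 6/13,  -  1/5, 0, 3/17, 2/5, 1/2,4/5, 1, 1,2, 4 ]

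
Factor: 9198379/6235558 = 2^( - 1 ) * 7^(-1)*419^( - 1 )*1063^( - 1)*9198379^1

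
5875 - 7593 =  - 1718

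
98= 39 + 59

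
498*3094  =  1540812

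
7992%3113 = 1766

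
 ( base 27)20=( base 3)2000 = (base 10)54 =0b110110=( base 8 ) 66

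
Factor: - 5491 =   -  17^2 * 19^1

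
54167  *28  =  1516676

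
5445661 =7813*697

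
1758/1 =1758 =1758.00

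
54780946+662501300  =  717282246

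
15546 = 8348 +7198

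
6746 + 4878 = 11624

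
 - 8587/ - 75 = 8587/75 = 114.49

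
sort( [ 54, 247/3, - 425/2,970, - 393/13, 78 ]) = [-425/2, - 393/13, 54, 78,247/3, 970]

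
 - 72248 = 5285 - 77533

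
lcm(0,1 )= 0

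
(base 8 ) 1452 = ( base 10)810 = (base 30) R0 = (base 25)17A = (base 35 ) n5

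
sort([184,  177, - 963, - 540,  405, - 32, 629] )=[ - 963,  -  540, - 32, 177,  184,405, 629]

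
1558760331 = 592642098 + 966118233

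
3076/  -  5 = - 3076/5  =  -  615.20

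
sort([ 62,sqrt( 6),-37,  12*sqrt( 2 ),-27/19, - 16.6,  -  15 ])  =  [ - 37, - 16.6, - 15,  -  27/19,  sqrt( 6),12*sqrt( 2),62]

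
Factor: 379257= 3^1*167^1 * 757^1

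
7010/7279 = 7010/7279 = 0.96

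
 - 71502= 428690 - 500192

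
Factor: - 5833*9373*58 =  - 2^1*7^1*13^1*19^1*29^1*103^1 * 307^1=- 3171017122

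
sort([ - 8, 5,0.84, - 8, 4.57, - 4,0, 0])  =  [ - 8, - 8, - 4, 0, 0,0.84, 4.57 , 5]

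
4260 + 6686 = 10946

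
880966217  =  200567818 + 680398399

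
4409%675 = 359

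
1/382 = 1/382 =0.00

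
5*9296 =46480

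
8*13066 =104528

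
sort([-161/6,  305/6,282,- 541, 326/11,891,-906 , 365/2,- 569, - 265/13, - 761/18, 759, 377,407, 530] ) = [ - 906,  -  569, - 541,  -  761/18, - 161/6, - 265/13, 326/11 , 305/6, 365/2,282, 377,407, 530, 759, 891] 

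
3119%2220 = 899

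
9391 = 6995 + 2396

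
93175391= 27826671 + 65348720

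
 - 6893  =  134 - 7027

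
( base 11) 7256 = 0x2594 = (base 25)f9k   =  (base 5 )301440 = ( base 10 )9620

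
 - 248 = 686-934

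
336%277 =59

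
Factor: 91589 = 67^1*1367^1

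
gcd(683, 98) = 1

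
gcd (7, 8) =1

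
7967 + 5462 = 13429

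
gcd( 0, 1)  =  1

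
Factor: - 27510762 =  -  2^1* 3^1*4585127^1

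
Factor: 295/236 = 5/4 = 2^( - 2 )*5^1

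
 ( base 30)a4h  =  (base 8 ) 21661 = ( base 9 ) 13472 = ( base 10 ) 9137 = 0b10001110110001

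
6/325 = 6/325 = 0.02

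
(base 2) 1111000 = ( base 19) 66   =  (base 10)120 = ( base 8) 170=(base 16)78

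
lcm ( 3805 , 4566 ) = 22830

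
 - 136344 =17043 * (  -  8)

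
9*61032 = 549288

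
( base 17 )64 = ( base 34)34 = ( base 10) 106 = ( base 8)152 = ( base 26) 42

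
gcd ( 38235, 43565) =5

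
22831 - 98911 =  - 76080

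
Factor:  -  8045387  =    -  7^1*1149341^1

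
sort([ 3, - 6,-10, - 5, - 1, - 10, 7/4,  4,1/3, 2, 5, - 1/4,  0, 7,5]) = [ - 10, - 10 , - 6, - 5, - 1, - 1/4, 0 , 1/3, 7/4, 2, 3, 4, 5, 5 , 7] 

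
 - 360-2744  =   - 3104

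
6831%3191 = 449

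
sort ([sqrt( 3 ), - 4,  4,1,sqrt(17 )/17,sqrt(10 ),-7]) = [-7, - 4, sqrt( 17 )/17, 1,sqrt(3 ),sqrt( 10),4 ]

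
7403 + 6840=14243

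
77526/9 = 8614 = 8614.00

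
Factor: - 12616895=-5^1* 2523379^1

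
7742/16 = 483 + 7/8 = 483.88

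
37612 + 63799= 101411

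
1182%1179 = 3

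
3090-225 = 2865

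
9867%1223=83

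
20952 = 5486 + 15466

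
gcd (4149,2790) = 9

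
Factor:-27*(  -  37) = 3^3*37^1= 999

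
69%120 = 69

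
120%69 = 51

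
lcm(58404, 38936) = 116808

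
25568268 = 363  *70436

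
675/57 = 225/19 =11.84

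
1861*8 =14888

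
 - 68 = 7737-7805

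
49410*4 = 197640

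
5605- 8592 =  - 2987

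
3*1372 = 4116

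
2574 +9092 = 11666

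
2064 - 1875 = 189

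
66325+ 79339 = 145664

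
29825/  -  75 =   -  398 + 1/3 = - 397.67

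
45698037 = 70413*649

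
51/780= 17/260 = 0.07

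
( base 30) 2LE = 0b100110001100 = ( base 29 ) 2Q8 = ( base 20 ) 624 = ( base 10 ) 2444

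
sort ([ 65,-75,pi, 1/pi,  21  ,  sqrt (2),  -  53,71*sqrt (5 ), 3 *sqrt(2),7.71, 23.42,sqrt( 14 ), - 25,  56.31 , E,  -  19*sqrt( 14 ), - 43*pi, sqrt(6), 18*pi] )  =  [ - 43*pi,  -  75, - 19*sqrt( 14), - 53, - 25, 1/pi,sqrt( 2 ),sqrt( 6), E, pi,sqrt(14 ), 3*sqrt (2), 7.71, 21, 23.42, 56.31, 18*pi , 65,71*sqrt ( 5 )]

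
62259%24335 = 13589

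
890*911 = 810790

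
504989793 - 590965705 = -85975912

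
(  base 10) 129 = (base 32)41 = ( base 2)10000001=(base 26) 4p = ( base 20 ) 69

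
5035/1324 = 5035/1324= 3.80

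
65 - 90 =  - 25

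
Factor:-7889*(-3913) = 30869657 = 7^4 * 13^1*23^1*43^1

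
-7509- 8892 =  - 16401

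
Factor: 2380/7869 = 2^2*3^( - 1) * 5^1*7^1 * 17^1 * 43^( - 1 ) * 61^( - 1) 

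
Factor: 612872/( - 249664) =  - 2^( - 3) * 13^1*47^(-1)*71^1 = -  923/376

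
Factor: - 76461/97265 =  - 10923/13895 = -3^1*5^(-1)*7^( - 1)*11^1*331^1*397^(  -  1)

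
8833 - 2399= 6434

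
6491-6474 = 17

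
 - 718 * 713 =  -511934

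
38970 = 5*7794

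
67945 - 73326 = - 5381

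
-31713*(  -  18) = 570834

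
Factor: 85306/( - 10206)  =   - 3^( - 6 )*7^( - 1 ) * 13^1 * 17^1*193^1 = - 42653/5103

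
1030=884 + 146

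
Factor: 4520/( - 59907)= -2^3*3^ ( - 1) *5^1*19^( - 1)*113^1 * 1051^( - 1 )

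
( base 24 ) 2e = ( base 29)24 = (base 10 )62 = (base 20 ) 32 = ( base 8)76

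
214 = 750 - 536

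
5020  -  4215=805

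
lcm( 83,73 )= 6059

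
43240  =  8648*5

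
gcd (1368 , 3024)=72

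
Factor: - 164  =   - 2^2*41^1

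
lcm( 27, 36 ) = 108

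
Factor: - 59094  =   -2^1 * 3^2  *7^2 * 67^1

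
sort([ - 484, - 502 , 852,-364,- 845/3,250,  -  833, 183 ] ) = [  -  833, - 502,-484,  -  364, - 845/3, 183 , 250,  852] 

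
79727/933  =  79727/933 =85.45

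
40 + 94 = 134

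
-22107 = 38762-60869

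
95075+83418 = 178493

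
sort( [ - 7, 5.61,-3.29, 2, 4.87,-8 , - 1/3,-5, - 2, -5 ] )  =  [ - 8, - 7,-5,  -  5,  -  3.29  , -2,-1/3,2 , 4.87, 5.61 ]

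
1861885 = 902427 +959458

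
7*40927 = 286489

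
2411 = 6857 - 4446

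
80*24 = 1920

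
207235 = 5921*35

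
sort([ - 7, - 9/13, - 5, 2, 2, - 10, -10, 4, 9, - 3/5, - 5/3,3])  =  [ - 10, - 10 , - 7, - 5, - 5/3, - 9/13, - 3/5,2,  2,3, 4,9 ] 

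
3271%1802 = 1469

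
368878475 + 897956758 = 1266835233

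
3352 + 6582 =9934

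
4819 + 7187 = 12006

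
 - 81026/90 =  - 40513/45= -900.29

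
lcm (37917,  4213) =37917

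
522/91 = 5 + 67/91  =  5.74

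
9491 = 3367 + 6124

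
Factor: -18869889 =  - 3^1*37^1*47^1*3617^1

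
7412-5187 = 2225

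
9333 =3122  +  6211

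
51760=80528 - 28768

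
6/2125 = 6/2125 = 0.00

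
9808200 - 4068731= 5739469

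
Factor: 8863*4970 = 44049110 = 2^1*5^1*7^1*71^1*8863^1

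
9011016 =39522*228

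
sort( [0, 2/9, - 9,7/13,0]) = [  -  9, 0, 0, 2/9, 7/13]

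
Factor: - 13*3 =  - 3^1*13^1 = - 39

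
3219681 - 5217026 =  - 1997345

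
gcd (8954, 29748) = 74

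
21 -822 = - 801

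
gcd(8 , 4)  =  4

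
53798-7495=46303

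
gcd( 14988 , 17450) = 2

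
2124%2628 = 2124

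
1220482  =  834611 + 385871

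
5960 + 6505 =12465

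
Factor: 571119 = 3^1*127^1*1499^1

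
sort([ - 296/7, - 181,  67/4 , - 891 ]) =[-891,  -  181,-296/7 , 67/4 ]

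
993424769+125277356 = 1118702125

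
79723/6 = 13287 + 1/6 =13287.17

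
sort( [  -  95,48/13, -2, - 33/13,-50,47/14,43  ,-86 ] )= [ - 95, - 86, - 50, - 33/13, - 2 , 47/14,48/13, 43]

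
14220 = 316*45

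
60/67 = 60/67 = 0.90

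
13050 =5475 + 7575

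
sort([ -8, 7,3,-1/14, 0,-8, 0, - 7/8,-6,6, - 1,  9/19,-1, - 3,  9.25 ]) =[-8, - 8, - 6,  -  3,-1, - 1 , - 7/8, - 1/14,0 , 0, 9/19, 3,  6,  7,  9.25 ]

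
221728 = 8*27716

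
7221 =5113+2108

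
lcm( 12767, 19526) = 331942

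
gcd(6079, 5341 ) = 1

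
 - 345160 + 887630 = 542470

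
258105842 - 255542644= 2563198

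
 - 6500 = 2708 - 9208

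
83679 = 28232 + 55447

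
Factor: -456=-2^3*3^1*19^1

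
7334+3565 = 10899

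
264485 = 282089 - 17604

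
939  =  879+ 60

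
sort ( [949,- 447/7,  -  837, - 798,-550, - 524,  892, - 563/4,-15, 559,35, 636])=[ - 837 , - 798, - 550, - 524, - 563/4, - 447/7  ,-15,35 , 559, 636,892, 949]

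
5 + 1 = 6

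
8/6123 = 8/6123 =0.00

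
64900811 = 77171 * 841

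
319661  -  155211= 164450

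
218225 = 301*725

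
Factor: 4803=3^1*1601^1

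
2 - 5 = - 3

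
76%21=13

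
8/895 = 8/895 = 0.01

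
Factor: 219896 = 2^3*27487^1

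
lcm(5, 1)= 5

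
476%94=6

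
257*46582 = 11971574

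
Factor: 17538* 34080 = 2^6*3^2*5^1* 37^1*71^1*79^1 = 597695040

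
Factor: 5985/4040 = 1197/808= 2^( - 3)*3^2*7^1*19^1*101^( - 1)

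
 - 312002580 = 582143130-894145710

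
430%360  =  70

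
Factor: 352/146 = 176/73=2^4*11^1*73^( - 1)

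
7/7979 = 7/7979=0.00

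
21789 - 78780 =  - 56991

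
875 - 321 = 554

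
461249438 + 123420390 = 584669828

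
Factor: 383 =383^1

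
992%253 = 233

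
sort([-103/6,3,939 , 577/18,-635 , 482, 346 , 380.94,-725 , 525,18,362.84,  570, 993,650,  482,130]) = [-725, - 635,  -  103/6,3,18,  577/18 , 130, 346,  362.84,380.94, 482, 482, 525 , 570 , 650,  939, 993]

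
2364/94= 1182/47=25.15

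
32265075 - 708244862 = - 675979787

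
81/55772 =81/55772 =0.00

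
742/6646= 371/3323=0.11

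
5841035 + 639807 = 6480842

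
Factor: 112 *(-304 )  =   - 34048= - 2^8*7^1*19^1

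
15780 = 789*20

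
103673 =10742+92931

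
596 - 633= - 37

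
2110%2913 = 2110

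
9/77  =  9/77 = 0.12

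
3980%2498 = 1482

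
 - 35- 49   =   - 84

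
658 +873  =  1531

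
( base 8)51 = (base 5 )131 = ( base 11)38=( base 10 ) 41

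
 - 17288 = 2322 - 19610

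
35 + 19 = 54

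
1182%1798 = 1182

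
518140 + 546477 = 1064617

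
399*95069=37932531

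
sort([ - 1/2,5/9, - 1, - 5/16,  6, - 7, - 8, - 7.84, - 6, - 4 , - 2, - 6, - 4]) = [ - 8, - 7.84, - 7, - 6,-6, - 4,-4, - 2,- 1, - 1/2, - 5/16,5/9,6] 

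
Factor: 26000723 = 7^2 *31^1*17117^1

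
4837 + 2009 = 6846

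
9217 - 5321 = 3896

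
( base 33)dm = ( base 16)1C3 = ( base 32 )e3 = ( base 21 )10A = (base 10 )451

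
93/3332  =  93/3332 = 0.03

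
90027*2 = 180054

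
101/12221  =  1/121 = 0.01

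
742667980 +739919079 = 1482587059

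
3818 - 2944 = 874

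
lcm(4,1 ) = 4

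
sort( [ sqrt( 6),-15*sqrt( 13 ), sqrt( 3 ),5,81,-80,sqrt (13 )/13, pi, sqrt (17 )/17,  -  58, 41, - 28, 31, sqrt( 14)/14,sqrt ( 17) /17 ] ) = [ - 80,-58, - 15*sqrt( 13), - 28,sqrt( 17 )/17,sqrt( 17)/17,sqrt( 14 )/14, sqrt ( 13 )/13,sqrt( 3), sqrt( 6 ), pi, 5,  31, 41,81]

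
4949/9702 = 101/198 = 0.51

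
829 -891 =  - 62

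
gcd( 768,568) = 8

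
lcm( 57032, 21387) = 171096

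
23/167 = 23/167 = 0.14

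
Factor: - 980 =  - 2^2*5^1*7^2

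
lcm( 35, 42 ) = 210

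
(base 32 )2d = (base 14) 57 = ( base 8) 115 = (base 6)205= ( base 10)77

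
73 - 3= 70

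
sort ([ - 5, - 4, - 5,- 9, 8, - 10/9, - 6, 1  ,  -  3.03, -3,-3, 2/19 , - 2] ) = [- 9, - 6,-5, - 5,  -  4, - 3.03, - 3,  -  3, - 2, - 10/9,2/19, 1, 8]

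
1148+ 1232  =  2380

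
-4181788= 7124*( - 587) 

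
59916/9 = 6657  +  1/3 = 6657.33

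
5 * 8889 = 44445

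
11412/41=278 + 14/41=278.34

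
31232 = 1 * 31232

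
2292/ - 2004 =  - 2+143/167 = - 1.14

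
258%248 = 10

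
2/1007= 2/1007= 0.00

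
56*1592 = 89152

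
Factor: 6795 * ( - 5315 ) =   -  3^2 * 5^2*151^1*1063^1 = - 36115425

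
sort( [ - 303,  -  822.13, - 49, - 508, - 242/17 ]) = [ - 822.13 , - 508, - 303, - 49, - 242/17] 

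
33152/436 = 76 + 4/109 = 76.04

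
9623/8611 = 9623/8611 =1.12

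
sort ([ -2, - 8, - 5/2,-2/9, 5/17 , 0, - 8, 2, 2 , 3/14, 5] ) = [ -8, - 8, - 5/2, - 2, - 2/9,0,3/14 , 5/17, 2, 2 , 5]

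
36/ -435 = -12/145 = - 0.08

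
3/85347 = 1/28449 = 0.00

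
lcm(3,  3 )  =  3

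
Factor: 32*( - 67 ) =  - 2144 = - 2^5*67^1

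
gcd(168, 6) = 6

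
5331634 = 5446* 979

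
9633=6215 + 3418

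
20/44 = 5/11 = 0.45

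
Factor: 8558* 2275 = 2^1 * 5^2*7^1*11^1*13^1*389^1 = 19469450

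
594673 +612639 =1207312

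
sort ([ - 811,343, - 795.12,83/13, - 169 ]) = [-811,-795.12,  -  169, 83/13, 343 ]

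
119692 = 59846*2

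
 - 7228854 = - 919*7866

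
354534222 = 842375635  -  487841413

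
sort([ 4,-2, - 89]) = [-89,  -  2,4]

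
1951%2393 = 1951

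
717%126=87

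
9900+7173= 17073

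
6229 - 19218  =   - 12989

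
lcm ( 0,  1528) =0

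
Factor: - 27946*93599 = -2^1*11^1*67^1*89^1*127^1*157^1 = - 2615717654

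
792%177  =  84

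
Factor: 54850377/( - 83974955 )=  - 2384799/3651085 = -3^1*5^( - 1)*31^1*25643^1*730217^( - 1)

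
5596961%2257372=1082217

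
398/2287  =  398/2287 = 0.17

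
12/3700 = 3/925= 0.00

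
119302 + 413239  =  532541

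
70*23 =1610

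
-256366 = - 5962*43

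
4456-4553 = - 97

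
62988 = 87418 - 24430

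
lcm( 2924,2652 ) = 114036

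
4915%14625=4915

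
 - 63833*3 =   -  191499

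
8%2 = 0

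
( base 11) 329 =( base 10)394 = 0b110001010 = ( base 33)bv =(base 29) DH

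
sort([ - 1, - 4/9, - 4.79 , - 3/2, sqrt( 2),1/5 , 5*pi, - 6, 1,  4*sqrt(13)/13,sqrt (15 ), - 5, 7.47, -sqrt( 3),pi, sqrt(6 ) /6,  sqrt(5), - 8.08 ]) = [ - 8.08, - 6, - 5, -4.79, - sqrt(3 ), - 3/2  , - 1, - 4/9, 1/5, sqrt(6)/6, 1,4*sqrt(13) /13,sqrt ( 2) , sqrt ( 5 ), pi, sqrt(15), 7.47,5*pi ]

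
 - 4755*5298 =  - 25191990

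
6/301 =6/301 = 0.02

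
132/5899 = 132/5899 = 0.02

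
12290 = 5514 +6776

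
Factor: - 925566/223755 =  - 308522/74585= - 2^1 * 5^(  -  1)*7^( - 1)*19^1*23^1*353^1*2131^( - 1 ) 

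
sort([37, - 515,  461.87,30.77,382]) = [ - 515, 30.77, 37, 382,  461.87] 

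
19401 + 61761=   81162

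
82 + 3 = 85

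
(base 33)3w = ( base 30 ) 4b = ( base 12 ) ab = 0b10000011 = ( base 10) 131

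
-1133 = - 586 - 547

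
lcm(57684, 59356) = 4095564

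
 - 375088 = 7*( - 53584)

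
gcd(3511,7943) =1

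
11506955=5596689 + 5910266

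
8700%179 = 108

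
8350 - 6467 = 1883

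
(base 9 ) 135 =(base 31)3K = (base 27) 45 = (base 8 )161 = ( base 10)113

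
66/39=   1+9/13 = 1.69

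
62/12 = 31/6 = 5.17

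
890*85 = 75650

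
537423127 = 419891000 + 117532127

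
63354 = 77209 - 13855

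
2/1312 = 1/656 = 0.00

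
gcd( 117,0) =117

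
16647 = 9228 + 7419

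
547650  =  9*60850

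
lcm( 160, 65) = 2080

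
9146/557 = 16 + 234/557 = 16.42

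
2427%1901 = 526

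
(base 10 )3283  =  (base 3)11111121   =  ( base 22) 6h5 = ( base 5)101113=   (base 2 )110011010011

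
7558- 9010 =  - 1452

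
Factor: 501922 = 2^1*41^1*6121^1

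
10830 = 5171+5659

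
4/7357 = 4/7357 = 0.00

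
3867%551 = 10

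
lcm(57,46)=2622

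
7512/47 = 159 + 39/47 = 159.83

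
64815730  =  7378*8785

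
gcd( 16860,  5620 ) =5620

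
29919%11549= 6821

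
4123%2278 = 1845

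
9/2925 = 1/325 = 0.00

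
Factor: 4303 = 13^1*331^1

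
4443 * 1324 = 5882532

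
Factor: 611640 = 2^3*3^2*5^1*1699^1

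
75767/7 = 75767/7 = 10823.86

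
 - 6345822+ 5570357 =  - 775465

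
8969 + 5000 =13969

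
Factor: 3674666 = 2^1* 41^2  *1093^1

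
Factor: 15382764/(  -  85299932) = - 3845691/21324983 =- 3^3*142433^1*21324983^( - 1)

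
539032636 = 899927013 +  - 360894377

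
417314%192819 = 31676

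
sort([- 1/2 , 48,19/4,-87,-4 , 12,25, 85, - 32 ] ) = [ - 87 , - 32, - 4,  -  1/2, 19/4,12,25,48, 85] 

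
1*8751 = 8751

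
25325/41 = 25325/41 = 617.68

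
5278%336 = 238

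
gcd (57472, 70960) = 16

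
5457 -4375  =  1082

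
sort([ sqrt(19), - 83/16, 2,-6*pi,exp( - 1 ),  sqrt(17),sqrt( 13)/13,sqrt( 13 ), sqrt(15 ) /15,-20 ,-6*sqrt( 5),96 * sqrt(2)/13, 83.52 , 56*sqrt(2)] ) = [-20,-6*pi , - 6 * sqrt( 5 ), -83/16,  sqrt(15) /15, sqrt(13) /13, exp( - 1 ),2,sqrt( 13),sqrt( 17 ),sqrt( 19),96*sqrt(2 ) /13,56*sqrt(2),83.52]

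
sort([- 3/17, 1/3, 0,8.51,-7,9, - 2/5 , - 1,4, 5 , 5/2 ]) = [-7 , - 1,  -  2/5,-3/17, 0,  1/3,  5/2, 4, 5, 8.51, 9]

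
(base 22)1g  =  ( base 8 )46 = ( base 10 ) 38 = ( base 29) 19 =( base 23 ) 1f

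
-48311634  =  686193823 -734505457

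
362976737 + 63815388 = 426792125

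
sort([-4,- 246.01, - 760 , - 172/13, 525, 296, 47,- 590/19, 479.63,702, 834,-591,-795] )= [-795,-760, - 591,-246.01, - 590/19, - 172/13,-4, 47, 296 , 479.63, 525,702, 834]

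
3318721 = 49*67729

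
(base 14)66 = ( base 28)36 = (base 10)90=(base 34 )2m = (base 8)132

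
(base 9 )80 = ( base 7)132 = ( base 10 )72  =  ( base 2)1001000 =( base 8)110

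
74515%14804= 495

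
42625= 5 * 8525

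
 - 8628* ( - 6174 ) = 53269272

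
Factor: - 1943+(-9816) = -11^1*1069^1=-  11759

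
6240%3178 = 3062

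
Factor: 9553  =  41^1 * 233^1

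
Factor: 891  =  3^4*11^1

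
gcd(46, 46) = 46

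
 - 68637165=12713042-81350207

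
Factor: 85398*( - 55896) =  - 4773406608 = - 2^4* 3^2*17^1*43^1*137^1*331^1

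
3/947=3/947  =  0.00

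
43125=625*69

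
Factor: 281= 281^1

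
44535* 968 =43109880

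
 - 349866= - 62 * 5643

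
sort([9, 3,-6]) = [ - 6, 3,9 ] 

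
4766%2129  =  508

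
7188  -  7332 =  - 144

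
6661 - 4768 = 1893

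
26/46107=26/46107  =  0.00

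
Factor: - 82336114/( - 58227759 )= 2^1 *3^ ( - 2 )*7^1*1123^1*1933^( - 1)*3347^(  -  1 ) * 5237^1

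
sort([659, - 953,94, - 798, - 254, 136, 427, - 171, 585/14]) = [ - 953, - 798, - 254 , - 171  ,  585/14,94,136,427,659 ]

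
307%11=10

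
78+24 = 102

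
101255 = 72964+28291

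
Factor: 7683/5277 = 13^1*197^1*1759^( - 1 )=2561/1759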